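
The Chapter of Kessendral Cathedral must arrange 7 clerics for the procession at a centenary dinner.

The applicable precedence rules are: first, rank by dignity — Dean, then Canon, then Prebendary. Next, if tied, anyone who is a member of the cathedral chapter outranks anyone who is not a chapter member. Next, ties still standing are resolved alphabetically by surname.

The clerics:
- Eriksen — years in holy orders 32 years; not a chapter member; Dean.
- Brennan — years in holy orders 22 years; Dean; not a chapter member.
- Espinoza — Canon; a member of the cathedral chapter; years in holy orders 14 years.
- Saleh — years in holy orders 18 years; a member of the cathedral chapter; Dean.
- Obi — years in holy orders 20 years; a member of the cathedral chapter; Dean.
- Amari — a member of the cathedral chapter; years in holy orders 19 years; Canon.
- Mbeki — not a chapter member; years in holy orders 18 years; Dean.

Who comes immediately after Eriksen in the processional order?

Mbeki

By dignity: Obi, Saleh, Brennan, Eriksen and Mbeki (Dean); then Amari and Espinoza (Canon).
Among Obi, Saleh, Brennan, Eriksen and Mbeki, a member of the cathedral chapter before not a chapter member: Obi and Saleh (a member of the cathedral chapter) before Brennan, Eriksen and Mbeki (not a chapter member).
Among Obi and Saleh, alphabetically by surname: Obi before Saleh.
Among Brennan, Eriksen and Mbeki, alphabetically by surname: Brennan before Eriksen before Mbeki.
Amari and Espinoza are each a member of the cathedral chapter, so the next rule applies.
Among Amari and Espinoza, alphabetically by surname: Amari before Espinoza.
Order: Obi, Saleh, Brennan, Eriksen, Mbeki, Amari, Espinoza.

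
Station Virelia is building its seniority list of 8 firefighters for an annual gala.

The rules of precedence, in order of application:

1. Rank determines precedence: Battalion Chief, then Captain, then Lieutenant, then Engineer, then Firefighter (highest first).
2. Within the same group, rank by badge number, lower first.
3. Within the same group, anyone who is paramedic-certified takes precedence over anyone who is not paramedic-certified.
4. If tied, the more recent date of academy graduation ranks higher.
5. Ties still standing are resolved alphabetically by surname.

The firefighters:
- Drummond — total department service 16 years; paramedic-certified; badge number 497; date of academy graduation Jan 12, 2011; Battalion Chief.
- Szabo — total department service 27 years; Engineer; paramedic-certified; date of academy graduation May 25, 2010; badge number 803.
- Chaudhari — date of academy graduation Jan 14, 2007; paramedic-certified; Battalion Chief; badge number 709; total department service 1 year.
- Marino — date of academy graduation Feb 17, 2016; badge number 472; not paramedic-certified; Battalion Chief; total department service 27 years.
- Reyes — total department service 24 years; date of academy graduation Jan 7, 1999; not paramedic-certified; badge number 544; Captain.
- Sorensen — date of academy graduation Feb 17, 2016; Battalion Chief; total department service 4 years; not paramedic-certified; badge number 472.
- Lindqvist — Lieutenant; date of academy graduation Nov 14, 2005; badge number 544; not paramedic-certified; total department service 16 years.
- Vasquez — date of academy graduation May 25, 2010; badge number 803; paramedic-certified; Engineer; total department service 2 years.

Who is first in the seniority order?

Marino

By rank: Marino, Sorensen, Drummond and Chaudhari (Battalion Chief); then Reyes (Captain); then Lindqvist (Lieutenant); then Szabo and Vasquez (Engineer).
Among Marino, Sorensen, Drummond and Chaudhari, by badge number (lower first): Marino and Sorensen (472) before Drummond (497) before Chaudhari (709).
Marino and Sorensen are each not paramedic-certified, so the next rule applies.
Marino and Sorensen both have date of academy graduation Feb 17, 2016, so the next rule applies.
Among Marino and Sorensen, alphabetically by surname: Marino before Sorensen.
Szabo and Vasquez both have badge number 803, so the next rule applies.
Szabo and Vasquez are each paramedic-certified, so the next rule applies.
Szabo and Vasquez both have date of academy graduation May 25, 2010, so the next rule applies.
Among Szabo and Vasquez, alphabetically by surname: Szabo before Vasquez.
Order: Marino, Sorensen, Drummond, Chaudhari, Reyes, Lindqvist, Szabo, Vasquez.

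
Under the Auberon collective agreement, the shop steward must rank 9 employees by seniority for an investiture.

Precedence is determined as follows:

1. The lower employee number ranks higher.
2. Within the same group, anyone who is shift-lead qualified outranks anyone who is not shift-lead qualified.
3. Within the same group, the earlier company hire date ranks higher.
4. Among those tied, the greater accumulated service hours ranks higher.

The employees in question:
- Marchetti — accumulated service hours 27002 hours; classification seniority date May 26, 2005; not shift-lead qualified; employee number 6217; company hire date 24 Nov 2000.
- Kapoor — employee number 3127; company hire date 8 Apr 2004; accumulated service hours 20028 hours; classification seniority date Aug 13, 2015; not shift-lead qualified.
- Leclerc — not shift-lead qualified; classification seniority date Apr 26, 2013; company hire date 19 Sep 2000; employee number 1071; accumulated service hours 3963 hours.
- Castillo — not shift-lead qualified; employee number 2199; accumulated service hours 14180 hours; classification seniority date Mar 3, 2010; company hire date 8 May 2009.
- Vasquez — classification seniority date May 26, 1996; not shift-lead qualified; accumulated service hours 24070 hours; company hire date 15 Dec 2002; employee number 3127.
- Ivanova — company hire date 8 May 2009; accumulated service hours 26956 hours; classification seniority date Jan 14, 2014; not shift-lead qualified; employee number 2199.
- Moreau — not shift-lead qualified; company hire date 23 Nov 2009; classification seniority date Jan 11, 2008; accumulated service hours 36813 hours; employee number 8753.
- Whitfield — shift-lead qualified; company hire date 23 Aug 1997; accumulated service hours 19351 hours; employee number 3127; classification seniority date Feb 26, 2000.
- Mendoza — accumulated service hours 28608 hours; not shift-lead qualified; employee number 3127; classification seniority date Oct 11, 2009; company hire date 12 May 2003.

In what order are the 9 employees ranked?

By employee number (lower first): Leclerc (1071); then Ivanova and Castillo (both 2199); then Whitfield, Vasquez, Mendoza and Kapoor (each 3127); then Marchetti (6217); then Moreau (8753).
Ivanova and Castillo are each not shift-lead qualified, so the next rule applies.
Ivanova and Castillo both have company hire date 8 May 2009, so the next rule applies.
Among Ivanova and Castillo, by accumulated service hours (higher first): Ivanova (26956 hours) before Castillo (14180 hours).
Among Whitfield, Vasquez, Mendoza and Kapoor, shift-lead qualified before not shift-lead qualified: Whitfield (shift-lead qualified) before Vasquez, Mendoza and Kapoor (not shift-lead qualified).
Among Vasquez, Mendoza and Kapoor, by company hire date (earlier first): Vasquez (15 Dec 2002) before Mendoza (12 May 2003) before Kapoor (8 Apr 2004).
Full order: Leclerc, Ivanova, Castillo, Whitfield, Vasquez, Mendoza, Kapoor, Marchetti, Moreau.

Leclerc, Ivanova, Castillo, Whitfield, Vasquez, Mendoza, Kapoor, Marchetti, Moreau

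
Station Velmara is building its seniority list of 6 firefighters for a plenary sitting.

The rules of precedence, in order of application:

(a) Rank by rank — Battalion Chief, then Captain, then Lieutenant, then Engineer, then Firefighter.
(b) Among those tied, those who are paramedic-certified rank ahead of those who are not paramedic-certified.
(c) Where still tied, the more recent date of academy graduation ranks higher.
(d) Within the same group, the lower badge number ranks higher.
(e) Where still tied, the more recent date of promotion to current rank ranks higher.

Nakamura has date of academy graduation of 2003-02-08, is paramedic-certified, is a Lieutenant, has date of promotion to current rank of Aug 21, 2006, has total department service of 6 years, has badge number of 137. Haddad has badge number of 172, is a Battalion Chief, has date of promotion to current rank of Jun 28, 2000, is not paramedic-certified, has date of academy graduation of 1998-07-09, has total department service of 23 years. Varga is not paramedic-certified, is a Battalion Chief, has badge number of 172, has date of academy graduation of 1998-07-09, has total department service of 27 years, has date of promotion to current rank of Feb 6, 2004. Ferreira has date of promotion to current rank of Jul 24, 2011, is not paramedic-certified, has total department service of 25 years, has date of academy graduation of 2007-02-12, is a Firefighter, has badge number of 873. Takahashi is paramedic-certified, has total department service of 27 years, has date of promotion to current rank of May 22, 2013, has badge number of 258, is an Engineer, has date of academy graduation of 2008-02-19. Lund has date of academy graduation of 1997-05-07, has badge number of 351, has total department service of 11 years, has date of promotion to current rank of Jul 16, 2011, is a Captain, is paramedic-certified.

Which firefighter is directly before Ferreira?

Takahashi

By rank: Varga and Haddad (Battalion Chief); then Lund (Captain); then Nakamura (Lieutenant); then Takahashi (Engineer); then Ferreira (Firefighter).
Varga and Haddad are each not paramedic-certified, so the next rule applies.
Varga and Haddad both have date of academy graduation 1998-07-09, so the next rule applies.
Varga and Haddad both have badge number 172, so the next rule applies.
Among Varga and Haddad, by date of promotion to current rank (later first): Varga (Feb 6, 2004) before Haddad (Jun 28, 2000).
Order: Varga, Haddad, Lund, Nakamura, Takahashi, Ferreira.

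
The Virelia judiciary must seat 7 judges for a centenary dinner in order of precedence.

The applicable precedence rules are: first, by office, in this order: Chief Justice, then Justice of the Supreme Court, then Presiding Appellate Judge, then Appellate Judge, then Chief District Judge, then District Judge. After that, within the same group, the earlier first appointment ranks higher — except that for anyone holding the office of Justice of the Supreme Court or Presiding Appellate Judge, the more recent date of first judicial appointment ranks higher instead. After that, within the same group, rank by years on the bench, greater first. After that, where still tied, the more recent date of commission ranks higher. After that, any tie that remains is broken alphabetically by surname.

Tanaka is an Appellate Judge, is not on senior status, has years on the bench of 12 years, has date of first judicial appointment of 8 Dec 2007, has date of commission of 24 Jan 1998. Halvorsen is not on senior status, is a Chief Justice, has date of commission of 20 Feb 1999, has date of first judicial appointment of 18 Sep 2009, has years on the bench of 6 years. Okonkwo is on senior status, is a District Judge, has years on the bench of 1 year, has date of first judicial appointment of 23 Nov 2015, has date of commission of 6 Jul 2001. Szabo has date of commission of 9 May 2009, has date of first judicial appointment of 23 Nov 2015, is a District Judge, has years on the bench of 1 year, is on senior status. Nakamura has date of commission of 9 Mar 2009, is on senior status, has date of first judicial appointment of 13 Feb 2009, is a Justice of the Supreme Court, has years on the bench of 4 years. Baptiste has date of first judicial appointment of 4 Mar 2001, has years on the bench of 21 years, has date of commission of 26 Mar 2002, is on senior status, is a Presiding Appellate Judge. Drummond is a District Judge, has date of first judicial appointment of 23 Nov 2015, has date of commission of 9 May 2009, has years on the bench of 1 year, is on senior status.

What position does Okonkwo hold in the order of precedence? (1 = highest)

7

By office: Halvorsen (Chief Justice); then Nakamura (Justice of the Supreme Court); then Baptiste (Presiding Appellate Judge); then Tanaka (Appellate Judge); then Drummond, Szabo and Okonkwo (District Judge).
Drummond, Szabo and Okonkwo all have date of first judicial appointment 23 Nov 2015, so the next rule applies.
Drummond, Szabo and Okonkwo all have years on the bench 1 year, so the next rule applies.
Among Drummond, Szabo and Okonkwo, by date of commission (later first): Drummond and Szabo (9 May 2009) before Okonkwo (6 Jul 2001).
Among Drummond and Szabo, alphabetically by surname: Drummond before Szabo.
Order: Halvorsen, Nakamura, Baptiste, Tanaka, Drummond, Szabo, Okonkwo. So position 7.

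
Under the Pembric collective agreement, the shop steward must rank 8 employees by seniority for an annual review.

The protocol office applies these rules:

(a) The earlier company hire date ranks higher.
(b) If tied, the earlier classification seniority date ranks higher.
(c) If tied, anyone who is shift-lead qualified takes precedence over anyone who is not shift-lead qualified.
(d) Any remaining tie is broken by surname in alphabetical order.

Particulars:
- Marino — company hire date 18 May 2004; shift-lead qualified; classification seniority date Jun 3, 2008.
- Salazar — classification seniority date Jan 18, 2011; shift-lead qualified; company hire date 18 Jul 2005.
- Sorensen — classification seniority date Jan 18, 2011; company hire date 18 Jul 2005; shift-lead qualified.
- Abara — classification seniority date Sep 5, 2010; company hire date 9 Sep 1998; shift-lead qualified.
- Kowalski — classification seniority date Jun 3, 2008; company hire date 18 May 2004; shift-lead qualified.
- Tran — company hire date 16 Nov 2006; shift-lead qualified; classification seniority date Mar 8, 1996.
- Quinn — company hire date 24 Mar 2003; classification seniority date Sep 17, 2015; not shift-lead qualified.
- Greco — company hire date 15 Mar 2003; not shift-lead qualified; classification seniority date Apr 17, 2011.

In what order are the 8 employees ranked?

By company hire date (earlier first): Abara (9 Sep 1998); then Greco (15 Mar 2003); then Quinn (24 Mar 2003); then Kowalski and Marino (both 18 May 2004); then Salazar and Sorensen (both 18 Jul 2005); then Tran (16 Nov 2006).
Kowalski and Marino both have classification seniority date Jun 3, 2008, so the next rule applies.
Kowalski and Marino are each shift-lead qualified, so the next rule applies.
Among Kowalski and Marino, alphabetically by surname: Kowalski before Marino.
Salazar and Sorensen both have classification seniority date Jan 18, 2011, so the next rule applies.
Salazar and Sorensen are each shift-lead qualified, so the next rule applies.
Among Salazar and Sorensen, alphabetically by surname: Salazar before Sorensen.
Full order: Abara, Greco, Quinn, Kowalski, Marino, Salazar, Sorensen, Tran.

Abara, Greco, Quinn, Kowalski, Marino, Salazar, Sorensen, Tran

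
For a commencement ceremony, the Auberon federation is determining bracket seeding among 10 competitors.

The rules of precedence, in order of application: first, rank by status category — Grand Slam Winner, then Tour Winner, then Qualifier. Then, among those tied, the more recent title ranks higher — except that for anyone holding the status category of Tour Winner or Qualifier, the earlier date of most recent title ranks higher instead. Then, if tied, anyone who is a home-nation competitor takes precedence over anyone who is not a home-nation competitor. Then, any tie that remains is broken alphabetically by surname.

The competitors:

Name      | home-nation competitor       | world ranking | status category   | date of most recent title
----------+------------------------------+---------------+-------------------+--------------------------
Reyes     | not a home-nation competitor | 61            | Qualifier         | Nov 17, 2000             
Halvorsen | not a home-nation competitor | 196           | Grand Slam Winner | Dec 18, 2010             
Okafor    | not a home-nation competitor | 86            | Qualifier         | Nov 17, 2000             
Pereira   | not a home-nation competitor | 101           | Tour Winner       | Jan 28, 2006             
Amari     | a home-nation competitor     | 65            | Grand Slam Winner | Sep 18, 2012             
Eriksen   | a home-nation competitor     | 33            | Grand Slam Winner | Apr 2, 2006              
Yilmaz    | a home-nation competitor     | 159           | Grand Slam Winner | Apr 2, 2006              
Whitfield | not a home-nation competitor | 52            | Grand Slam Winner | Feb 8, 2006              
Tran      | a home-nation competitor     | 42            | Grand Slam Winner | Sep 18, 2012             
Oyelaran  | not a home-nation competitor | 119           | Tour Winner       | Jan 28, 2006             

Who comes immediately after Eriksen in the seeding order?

By status category: Amari, Tran, Halvorsen, Eriksen, Yilmaz and Whitfield (Grand Slam Winner); then Oyelaran and Pereira (Tour Winner); then Okafor and Reyes (Qualifier).
Among Amari, Tran, Halvorsen, Eriksen, Yilmaz and Whitfield, by date of most recent title (later first): Amari and Tran (Sep 18, 2012) before Halvorsen (Dec 18, 2010) before Eriksen and Yilmaz (Apr 2, 2006) before Whitfield (Feb 8, 2006).
Amari and Tran are each a home-nation competitor, so the next rule applies.
Among Amari and Tran, alphabetically by surname: Amari before Tran.
Eriksen and Yilmaz are each a home-nation competitor, so the next rule applies.
Among Eriksen and Yilmaz, alphabetically by surname: Eriksen before Yilmaz.
Oyelaran and Pereira both have date of most recent title Jan 28, 2006, so the next rule applies.
Oyelaran and Pereira are each not a home-nation competitor, so the next rule applies.
Among Oyelaran and Pereira, alphabetically by surname: Oyelaran before Pereira.
Okafor and Reyes both have date of most recent title Nov 17, 2000, so the next rule applies.
Okafor and Reyes are each not a home-nation competitor, so the next rule applies.
Among Okafor and Reyes, alphabetically by surname: Okafor before Reyes.
Order: Amari, Tran, Halvorsen, Eriksen, Yilmaz, Whitfield, Oyelaran, Pereira, Okafor, Reyes.

Yilmaz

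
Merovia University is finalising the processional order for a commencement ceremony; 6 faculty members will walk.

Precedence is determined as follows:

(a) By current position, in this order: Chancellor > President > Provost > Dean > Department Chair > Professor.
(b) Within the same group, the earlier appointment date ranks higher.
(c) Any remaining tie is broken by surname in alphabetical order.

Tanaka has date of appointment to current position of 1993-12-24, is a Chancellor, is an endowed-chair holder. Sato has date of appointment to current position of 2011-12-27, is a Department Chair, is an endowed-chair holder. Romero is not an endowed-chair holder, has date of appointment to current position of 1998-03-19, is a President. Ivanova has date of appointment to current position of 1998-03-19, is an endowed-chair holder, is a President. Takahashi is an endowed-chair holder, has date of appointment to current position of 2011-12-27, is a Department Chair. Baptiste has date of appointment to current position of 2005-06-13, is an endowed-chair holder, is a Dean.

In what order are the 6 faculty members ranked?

Tanaka, Ivanova, Romero, Baptiste, Sato, Takahashi

By current position: Tanaka (Chancellor); then Ivanova and Romero (President); then Baptiste (Dean); then Sato and Takahashi (Department Chair).
Ivanova and Romero both have date of appointment to current position 1998-03-19, so the next rule applies.
Among Ivanova and Romero, alphabetically by surname: Ivanova before Romero.
Sato and Takahashi both have date of appointment to current position 2011-12-27, so the next rule applies.
Among Sato and Takahashi, alphabetically by surname: Sato before Takahashi.
Full order: Tanaka, Ivanova, Romero, Baptiste, Sato, Takahashi.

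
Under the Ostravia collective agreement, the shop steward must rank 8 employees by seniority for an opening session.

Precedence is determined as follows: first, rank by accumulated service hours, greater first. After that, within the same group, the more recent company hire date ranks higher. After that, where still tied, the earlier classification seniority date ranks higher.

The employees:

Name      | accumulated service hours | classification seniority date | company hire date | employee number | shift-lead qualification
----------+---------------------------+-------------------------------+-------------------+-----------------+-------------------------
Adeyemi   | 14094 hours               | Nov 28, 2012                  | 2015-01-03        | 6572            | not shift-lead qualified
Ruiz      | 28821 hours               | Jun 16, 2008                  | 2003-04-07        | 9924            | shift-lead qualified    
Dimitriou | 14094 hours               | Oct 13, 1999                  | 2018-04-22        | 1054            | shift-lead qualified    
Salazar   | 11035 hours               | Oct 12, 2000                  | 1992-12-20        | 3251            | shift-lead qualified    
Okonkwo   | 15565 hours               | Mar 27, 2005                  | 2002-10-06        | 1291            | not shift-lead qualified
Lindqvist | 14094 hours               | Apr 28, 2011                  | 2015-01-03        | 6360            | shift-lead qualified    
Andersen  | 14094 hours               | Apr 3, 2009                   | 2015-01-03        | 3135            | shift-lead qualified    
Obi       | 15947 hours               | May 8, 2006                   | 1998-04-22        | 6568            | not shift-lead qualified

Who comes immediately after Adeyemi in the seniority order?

Salazar

By accumulated service hours (higher first): Ruiz (28821 hours); then Obi (15947 hours); then Okonkwo (15565 hours); then Dimitriou, Andersen, Lindqvist and Adeyemi (each 14094 hours); then Salazar (11035 hours).
Among Dimitriou, Andersen, Lindqvist and Adeyemi, by company hire date (later first): Dimitriou (2018-04-22) before Andersen, Lindqvist and Adeyemi (2015-01-03).
Among Andersen, Lindqvist and Adeyemi, by classification seniority date (earlier first): Andersen (Apr 3, 2009) before Lindqvist (Apr 28, 2011) before Adeyemi (Nov 28, 2012).
Order: Ruiz, Obi, Okonkwo, Dimitriou, Andersen, Lindqvist, Adeyemi, Salazar.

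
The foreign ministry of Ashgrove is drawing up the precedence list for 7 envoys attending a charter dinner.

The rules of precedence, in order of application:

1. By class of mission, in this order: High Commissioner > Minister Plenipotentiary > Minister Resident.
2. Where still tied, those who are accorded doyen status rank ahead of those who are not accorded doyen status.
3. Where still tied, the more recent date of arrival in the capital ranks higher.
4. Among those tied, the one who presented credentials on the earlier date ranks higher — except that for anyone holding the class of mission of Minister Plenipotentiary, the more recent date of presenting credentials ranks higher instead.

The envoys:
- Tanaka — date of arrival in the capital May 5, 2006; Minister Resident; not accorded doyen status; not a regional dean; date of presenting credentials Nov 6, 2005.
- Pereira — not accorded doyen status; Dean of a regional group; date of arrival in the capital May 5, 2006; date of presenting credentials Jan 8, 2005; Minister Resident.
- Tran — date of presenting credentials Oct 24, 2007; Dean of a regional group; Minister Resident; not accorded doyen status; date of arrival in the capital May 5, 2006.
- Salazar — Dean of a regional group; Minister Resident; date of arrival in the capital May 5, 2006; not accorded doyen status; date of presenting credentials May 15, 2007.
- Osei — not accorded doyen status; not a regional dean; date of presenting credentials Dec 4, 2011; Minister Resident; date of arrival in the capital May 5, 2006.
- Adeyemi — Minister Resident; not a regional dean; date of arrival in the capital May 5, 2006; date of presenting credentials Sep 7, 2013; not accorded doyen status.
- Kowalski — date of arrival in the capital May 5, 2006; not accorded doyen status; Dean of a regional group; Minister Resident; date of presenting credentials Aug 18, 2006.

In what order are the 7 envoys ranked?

Pereira, Tanaka, Kowalski, Salazar, Tran, Osei, Adeyemi

By class of mission: Pereira, Tanaka, Kowalski, Salazar, Tran, Osei and Adeyemi (Minister Resident).
Pereira, Tanaka, Kowalski, Salazar, Tran, Osei and Adeyemi are each not accorded doyen status, so the next rule applies.
Pereira, Tanaka, Kowalski, Salazar, Tran, Osei and Adeyemi all have date of arrival in the capital May 5, 2006, so the next rule applies.
Among Pereira, Tanaka, Kowalski, Salazar, Tran, Osei and Adeyemi, by date of presenting credentials (earlier first): Pereira (Jan 8, 2005) before Tanaka (Nov 6, 2005) before Kowalski (Aug 18, 2006) before Salazar (May 15, 2007) before Tran (Oct 24, 2007) before Osei (Dec 4, 2011) before Adeyemi (Sep 7, 2013).
Full order: Pereira, Tanaka, Kowalski, Salazar, Tran, Osei, Adeyemi.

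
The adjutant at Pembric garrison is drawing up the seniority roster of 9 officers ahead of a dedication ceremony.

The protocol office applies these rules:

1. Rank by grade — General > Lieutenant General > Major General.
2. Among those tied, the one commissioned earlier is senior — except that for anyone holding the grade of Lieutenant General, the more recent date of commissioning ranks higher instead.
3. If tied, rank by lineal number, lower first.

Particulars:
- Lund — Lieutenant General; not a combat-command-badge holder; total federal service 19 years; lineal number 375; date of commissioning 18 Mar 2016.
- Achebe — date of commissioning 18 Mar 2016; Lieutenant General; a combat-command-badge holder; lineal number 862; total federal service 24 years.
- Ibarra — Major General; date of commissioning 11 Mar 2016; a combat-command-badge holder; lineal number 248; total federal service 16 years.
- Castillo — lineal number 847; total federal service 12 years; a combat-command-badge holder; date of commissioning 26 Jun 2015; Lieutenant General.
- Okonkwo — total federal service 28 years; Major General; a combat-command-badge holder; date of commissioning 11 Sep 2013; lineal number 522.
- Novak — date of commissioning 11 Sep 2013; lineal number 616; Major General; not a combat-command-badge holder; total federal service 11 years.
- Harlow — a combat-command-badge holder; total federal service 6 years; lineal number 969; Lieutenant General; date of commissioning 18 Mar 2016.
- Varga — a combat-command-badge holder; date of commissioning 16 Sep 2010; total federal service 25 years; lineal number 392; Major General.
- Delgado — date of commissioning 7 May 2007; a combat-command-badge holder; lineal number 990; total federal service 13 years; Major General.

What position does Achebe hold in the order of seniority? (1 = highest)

2

By grade: Lund, Achebe, Harlow and Castillo (Lieutenant General); then Delgado, Varga, Okonkwo, Novak and Ibarra (Major General).
Among Lund, Achebe, Harlow and Castillo, by date of commissioning (later first) (reversed rule for this group): Lund, Achebe and Harlow (18 Mar 2016) before Castillo (26 Jun 2015).
Among Lund, Achebe and Harlow, by lineal number (lower first): Lund (375) before Achebe (862) before Harlow (969).
Among Delgado, Varga, Okonkwo, Novak and Ibarra, by date of commissioning (earlier first): Delgado (7 May 2007) before Varga (16 Sep 2010) before Okonkwo and Novak (11 Sep 2013) before Ibarra (11 Mar 2016).
Among Okonkwo and Novak, by lineal number (lower first): Okonkwo (522) before Novak (616).
Order: Lund, Achebe, Harlow, Castillo, Delgado, Varga, Okonkwo, Novak, Ibarra. So position 2.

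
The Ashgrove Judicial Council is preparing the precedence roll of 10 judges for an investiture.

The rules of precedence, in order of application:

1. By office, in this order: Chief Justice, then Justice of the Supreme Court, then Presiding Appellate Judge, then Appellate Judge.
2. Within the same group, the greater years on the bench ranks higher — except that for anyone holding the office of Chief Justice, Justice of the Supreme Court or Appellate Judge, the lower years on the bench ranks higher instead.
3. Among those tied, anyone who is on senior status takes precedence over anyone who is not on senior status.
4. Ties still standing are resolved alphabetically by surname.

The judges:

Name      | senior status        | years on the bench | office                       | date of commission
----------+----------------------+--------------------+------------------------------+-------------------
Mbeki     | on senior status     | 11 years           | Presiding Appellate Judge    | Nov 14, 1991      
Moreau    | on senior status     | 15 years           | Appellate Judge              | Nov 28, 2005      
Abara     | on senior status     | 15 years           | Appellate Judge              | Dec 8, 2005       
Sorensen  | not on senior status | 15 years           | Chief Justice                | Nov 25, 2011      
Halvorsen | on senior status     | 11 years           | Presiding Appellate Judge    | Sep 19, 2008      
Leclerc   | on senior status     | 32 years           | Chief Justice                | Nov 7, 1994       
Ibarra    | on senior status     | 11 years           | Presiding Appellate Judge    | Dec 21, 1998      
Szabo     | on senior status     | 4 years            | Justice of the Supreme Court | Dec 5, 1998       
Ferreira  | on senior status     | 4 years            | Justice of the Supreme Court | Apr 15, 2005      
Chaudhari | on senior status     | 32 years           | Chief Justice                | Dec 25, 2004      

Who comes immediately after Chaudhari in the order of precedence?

By office: Sorensen, Chaudhari and Leclerc (Chief Justice); then Ferreira and Szabo (Justice of the Supreme Court); then Halvorsen, Ibarra and Mbeki (Presiding Appellate Judge); then Abara and Moreau (Appellate Judge).
Among Sorensen, Chaudhari and Leclerc, by years on the bench (lower first) (reversed rule for this group): Sorensen (15 years) before Chaudhari and Leclerc (32 years).
Chaudhari and Leclerc are each on senior status, so the next rule applies.
Among Chaudhari and Leclerc, alphabetically by surname: Chaudhari before Leclerc.
Ferreira and Szabo both have years on the bench 4 years, so the next rule applies.
Ferreira and Szabo are each on senior status, so the next rule applies.
Among Ferreira and Szabo, alphabetically by surname: Ferreira before Szabo.
Halvorsen, Ibarra and Mbeki all have years on the bench 11 years, so the next rule applies.
Halvorsen, Ibarra and Mbeki are each on senior status, so the next rule applies.
Among Halvorsen, Ibarra and Mbeki, alphabetically by surname: Halvorsen before Ibarra before Mbeki.
Abara and Moreau both have years on the bench 15 years, so the next rule applies.
Abara and Moreau are each on senior status, so the next rule applies.
Among Abara and Moreau, alphabetically by surname: Abara before Moreau.
Order: Sorensen, Chaudhari, Leclerc, Ferreira, Szabo, Halvorsen, Ibarra, Mbeki, Abara, Moreau.

Leclerc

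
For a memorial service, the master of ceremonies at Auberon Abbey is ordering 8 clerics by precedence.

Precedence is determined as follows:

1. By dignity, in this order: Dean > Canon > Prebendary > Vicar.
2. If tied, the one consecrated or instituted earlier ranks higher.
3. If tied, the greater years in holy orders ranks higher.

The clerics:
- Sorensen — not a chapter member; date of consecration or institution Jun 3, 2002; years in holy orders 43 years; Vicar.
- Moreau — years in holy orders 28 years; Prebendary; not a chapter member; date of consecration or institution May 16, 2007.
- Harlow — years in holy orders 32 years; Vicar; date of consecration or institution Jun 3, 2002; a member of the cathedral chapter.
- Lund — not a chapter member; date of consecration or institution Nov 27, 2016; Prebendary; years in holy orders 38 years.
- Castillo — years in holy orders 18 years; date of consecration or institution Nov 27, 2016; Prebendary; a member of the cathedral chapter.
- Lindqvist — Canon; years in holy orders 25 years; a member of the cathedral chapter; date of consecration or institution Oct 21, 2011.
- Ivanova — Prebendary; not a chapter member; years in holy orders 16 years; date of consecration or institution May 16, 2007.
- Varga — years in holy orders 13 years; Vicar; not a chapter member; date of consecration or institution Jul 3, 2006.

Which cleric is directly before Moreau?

Lindqvist

By dignity: Lindqvist (Canon); then Moreau, Ivanova, Lund and Castillo (Prebendary); then Sorensen, Harlow and Varga (Vicar).
Among Moreau, Ivanova, Lund and Castillo, by date of consecration or institution (earlier first): Moreau and Ivanova (May 16, 2007) before Lund and Castillo (Nov 27, 2016).
Among Moreau and Ivanova, by years in holy orders (higher first): Moreau (28 years) before Ivanova (16 years).
Among Lund and Castillo, by years in holy orders (higher first): Lund (38 years) before Castillo (18 years).
Among Sorensen, Harlow and Varga, by date of consecration or institution (earlier first): Sorensen and Harlow (Jun 3, 2002) before Varga (Jul 3, 2006).
Among Sorensen and Harlow, by years in holy orders (higher first): Sorensen (43 years) before Harlow (32 years).
Order: Lindqvist, Moreau, Ivanova, Lund, Castillo, Sorensen, Harlow, Varga.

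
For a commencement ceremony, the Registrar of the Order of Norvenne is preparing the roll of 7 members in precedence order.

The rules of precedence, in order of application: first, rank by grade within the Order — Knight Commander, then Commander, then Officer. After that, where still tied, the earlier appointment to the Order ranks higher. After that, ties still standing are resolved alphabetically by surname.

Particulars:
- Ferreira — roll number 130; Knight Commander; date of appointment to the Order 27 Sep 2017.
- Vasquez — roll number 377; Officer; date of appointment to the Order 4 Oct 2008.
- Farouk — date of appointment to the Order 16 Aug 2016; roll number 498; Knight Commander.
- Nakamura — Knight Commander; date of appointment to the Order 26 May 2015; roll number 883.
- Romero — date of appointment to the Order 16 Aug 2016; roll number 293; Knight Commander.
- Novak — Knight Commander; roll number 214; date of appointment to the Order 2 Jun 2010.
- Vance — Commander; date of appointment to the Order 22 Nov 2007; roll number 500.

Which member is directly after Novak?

By grade within the Order: Novak, Nakamura, Farouk, Romero and Ferreira (Knight Commander); then Vance (Commander); then Vasquez (Officer).
Among Novak, Nakamura, Farouk, Romero and Ferreira, by date of appointment to the Order (earlier first): Novak (2 Jun 2010) before Nakamura (26 May 2015) before Farouk and Romero (16 Aug 2016) before Ferreira (27 Sep 2017).
Among Farouk and Romero, alphabetically by surname: Farouk before Romero.
Order: Novak, Nakamura, Farouk, Romero, Ferreira, Vance, Vasquez.

Nakamura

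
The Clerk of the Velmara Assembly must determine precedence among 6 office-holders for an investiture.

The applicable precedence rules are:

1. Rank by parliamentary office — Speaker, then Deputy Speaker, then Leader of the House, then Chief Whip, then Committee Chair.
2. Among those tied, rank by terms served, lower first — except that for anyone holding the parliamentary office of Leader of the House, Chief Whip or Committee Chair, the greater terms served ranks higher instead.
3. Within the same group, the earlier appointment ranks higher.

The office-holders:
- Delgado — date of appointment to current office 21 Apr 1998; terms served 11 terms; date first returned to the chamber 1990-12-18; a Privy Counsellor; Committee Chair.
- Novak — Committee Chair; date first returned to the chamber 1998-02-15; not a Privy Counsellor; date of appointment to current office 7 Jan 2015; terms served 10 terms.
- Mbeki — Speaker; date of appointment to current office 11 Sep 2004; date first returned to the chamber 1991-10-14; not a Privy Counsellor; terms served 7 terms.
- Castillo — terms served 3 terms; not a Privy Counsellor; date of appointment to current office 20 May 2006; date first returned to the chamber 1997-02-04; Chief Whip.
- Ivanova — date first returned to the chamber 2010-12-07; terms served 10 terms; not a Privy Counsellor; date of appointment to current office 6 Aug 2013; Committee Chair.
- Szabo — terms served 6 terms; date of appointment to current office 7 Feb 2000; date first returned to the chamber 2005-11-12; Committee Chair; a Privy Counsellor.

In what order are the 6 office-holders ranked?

Mbeki, Castillo, Delgado, Ivanova, Novak, Szabo

By parliamentary office: Mbeki (Speaker); then Castillo (Chief Whip); then Delgado, Ivanova, Novak and Szabo (Committee Chair).
Among Delgado, Ivanova, Novak and Szabo, by terms served (higher first) (reversed rule for this group): Delgado (11 terms) before Ivanova and Novak (10 terms) before Szabo (6 terms).
Among Ivanova and Novak, by date of appointment to current office (earlier first): Ivanova (6 Aug 2013) before Novak (7 Jan 2015).
Full order: Mbeki, Castillo, Delgado, Ivanova, Novak, Szabo.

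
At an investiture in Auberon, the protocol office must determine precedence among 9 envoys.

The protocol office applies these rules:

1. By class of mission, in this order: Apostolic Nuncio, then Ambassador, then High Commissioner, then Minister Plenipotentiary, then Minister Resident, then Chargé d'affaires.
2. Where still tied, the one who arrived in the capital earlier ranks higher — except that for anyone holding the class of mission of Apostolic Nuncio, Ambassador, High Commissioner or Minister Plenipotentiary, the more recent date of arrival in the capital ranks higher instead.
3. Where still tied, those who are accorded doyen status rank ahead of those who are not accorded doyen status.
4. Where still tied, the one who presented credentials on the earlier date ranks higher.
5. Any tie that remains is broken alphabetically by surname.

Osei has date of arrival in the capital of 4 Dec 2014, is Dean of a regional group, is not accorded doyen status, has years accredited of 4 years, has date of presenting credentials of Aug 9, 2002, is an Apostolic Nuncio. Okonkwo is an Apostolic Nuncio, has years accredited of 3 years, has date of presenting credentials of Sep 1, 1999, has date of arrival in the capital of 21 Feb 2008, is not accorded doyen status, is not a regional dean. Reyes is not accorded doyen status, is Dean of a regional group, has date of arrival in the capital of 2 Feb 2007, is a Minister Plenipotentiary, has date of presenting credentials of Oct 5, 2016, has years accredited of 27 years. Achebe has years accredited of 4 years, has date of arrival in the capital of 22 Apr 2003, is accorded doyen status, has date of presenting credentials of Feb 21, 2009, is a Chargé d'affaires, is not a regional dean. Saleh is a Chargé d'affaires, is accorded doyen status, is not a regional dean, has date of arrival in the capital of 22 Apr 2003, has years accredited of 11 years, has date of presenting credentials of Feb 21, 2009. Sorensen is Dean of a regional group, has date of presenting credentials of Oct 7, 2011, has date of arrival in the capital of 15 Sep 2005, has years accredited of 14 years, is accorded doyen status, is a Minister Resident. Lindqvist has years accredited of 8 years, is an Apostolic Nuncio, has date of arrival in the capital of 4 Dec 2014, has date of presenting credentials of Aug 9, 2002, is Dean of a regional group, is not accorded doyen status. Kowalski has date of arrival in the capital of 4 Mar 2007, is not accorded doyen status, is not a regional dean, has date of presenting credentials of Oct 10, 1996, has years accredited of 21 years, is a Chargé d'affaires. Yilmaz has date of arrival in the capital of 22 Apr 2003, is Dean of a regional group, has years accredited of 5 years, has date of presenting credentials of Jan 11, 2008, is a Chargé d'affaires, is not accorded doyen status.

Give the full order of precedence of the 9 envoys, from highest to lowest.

Lindqvist, Osei, Okonkwo, Reyes, Sorensen, Achebe, Saleh, Yilmaz, Kowalski

By class of mission: Lindqvist, Osei and Okonkwo (Apostolic Nuncio); then Reyes (Minister Plenipotentiary); then Sorensen (Minister Resident); then Achebe, Saleh, Yilmaz and Kowalski (Chargé d'affaires).
Among Lindqvist, Osei and Okonkwo, by date of arrival in the capital (later first) (reversed rule for this group): Lindqvist and Osei (4 Dec 2014) before Okonkwo (21 Feb 2008).
Lindqvist and Osei are each not accorded doyen status, so the next rule applies.
Lindqvist and Osei both have date of presenting credentials Aug 9, 2002, so the next rule applies.
Among Lindqvist and Osei, alphabetically by surname: Lindqvist before Osei.
Among Achebe, Saleh, Yilmaz and Kowalski, by date of arrival in the capital (earlier first): Achebe, Saleh and Yilmaz (22 Apr 2003) before Kowalski (4 Mar 2007).
Among Achebe, Saleh and Yilmaz, accorded doyen status before not accorded doyen status: Achebe and Saleh (accorded doyen status) before Yilmaz (not accorded doyen status).
Achebe and Saleh both have date of presenting credentials Feb 21, 2009, so the next rule applies.
Among Achebe and Saleh, alphabetically by surname: Achebe before Saleh.
Full order: Lindqvist, Osei, Okonkwo, Reyes, Sorensen, Achebe, Saleh, Yilmaz, Kowalski.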